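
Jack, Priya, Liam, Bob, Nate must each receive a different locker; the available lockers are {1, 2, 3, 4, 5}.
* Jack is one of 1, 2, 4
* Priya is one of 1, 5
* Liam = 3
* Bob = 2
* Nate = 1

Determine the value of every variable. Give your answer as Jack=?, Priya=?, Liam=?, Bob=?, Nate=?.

Liam must be 3 (only option left).
Bob must be 2 (only option left). Strike 2 from Jack.
Nate's domain is down to {1}, so Nate = 1. Remove 1 from Jack, Priya.
Jack has just one choice, so Jack = 4.
Priya's domain is down to {5}, so Priya = 5.

Jack=4, Priya=5, Liam=3, Bob=2, Nate=1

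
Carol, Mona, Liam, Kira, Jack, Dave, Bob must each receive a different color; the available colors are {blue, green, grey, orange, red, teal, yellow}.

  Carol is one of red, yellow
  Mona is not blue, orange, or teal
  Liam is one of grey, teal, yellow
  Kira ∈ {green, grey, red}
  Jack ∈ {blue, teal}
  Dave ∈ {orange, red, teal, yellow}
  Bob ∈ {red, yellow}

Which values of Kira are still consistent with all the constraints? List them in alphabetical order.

green, grey

Among the 7 variables, blue fits only Jack (and all 7 values in {blue, green, grey, orange, red, teal, yellow} must be used), so Jack = blue.
The 6 still-open variables draw from only 6 values {green, grey, orange, red, teal, yellow}, so each is used; only Dave can be orange, hence Dave = orange.
Among the 5 still-open variables, teal fits only Liam (and all 5 values in {green, grey, red, teal, yellow} must be used), so Liam = teal.
Carol and Bob between them cover only {red, yellow} — a naked pair. Remove those values from Mona, Kira.
No further eliminations apply; Kira can still be any of green, grey.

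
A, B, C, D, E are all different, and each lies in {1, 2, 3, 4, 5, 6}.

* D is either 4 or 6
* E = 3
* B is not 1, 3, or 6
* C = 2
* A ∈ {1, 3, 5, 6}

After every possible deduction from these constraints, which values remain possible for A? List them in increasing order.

1, 5, 6

C must be 2 (only option left). Eliminate 2 elsewhere: B.
E must be 3 (only option left). Remove 3 from A.
No further eliminations apply; A can still be any of 1, 5, 6.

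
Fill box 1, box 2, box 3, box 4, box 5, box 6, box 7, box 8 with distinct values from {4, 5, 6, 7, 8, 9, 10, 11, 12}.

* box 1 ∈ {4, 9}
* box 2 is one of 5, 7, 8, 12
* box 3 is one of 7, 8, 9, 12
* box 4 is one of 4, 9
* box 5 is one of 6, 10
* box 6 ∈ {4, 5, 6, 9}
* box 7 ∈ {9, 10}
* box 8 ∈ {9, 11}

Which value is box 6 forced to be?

box 1 and box 4 share exactly the 2 values {4, 9}; by pigeonhole those values go to them, so strike 4, 9 from box 3, box 6, box 7, box 8.
That leaves box 7 = 10. Eliminate 10 elsewhere: box 5.
box 8 must be 11 (only option left).
box 5's domain is down to {6}, so box 5 = 6. So box 6 can't be 6.
So box 6 = 5.

5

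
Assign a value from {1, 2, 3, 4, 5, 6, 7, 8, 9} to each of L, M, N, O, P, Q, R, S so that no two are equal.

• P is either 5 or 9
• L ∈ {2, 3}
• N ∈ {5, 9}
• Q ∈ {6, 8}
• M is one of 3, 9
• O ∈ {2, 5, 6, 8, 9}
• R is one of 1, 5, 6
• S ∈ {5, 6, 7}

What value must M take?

Among the 8 variables, 1 fits only R (and all 8 values in {1, 2, 3, 5, 6, 7, 8, 9} must be used), so R = 1.
The 7 still-open variables together cover exactly {2, 3, 5, 6, 7, 8, 9} — 7 values for 7 variables — and 7 appears only in S's list, so S = 7.
N and P between them cover only {5, 9} — a naked pair. Remove those values from M, O.
So M = 3.

3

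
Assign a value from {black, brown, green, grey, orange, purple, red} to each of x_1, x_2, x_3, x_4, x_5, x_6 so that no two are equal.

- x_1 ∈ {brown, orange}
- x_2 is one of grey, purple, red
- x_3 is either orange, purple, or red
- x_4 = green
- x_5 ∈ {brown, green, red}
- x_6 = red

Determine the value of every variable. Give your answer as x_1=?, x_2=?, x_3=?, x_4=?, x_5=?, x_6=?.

x_4 has just one choice, so x_4 = green. Strike green from x_5.
x_6's domain is down to {red}, so x_6 = red. Strike red from x_2, x_3, x_5.
That leaves x_5 = brown. Eliminate brown elsewhere: x_1.
That leaves x_1 = orange. Remove orange from x_3.
x_3 has just one choice, so x_3 = purple. Eliminate purple elsewhere: x_2.
x_2 must be grey (only option left).

x_1=orange, x_2=grey, x_3=purple, x_4=green, x_5=brown, x_6=red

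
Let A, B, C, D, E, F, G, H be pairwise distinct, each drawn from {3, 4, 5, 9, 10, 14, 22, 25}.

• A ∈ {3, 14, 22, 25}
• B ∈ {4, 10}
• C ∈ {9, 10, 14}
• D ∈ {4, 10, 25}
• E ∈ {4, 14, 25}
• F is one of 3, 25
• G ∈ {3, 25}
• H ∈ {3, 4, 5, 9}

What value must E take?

14

The 8 variables together cover exactly {3, 4, 5, 9, 10, 14, 22, 25} — 8 values for 8 variables — and 5 appears only in H's list, so H = 5.
The 7 still-open variables together cover exactly {3, 4, 9, 10, 14, 22, 25} — 7 values for 7 variables — and 9 appears only in C's list, so C = 9.
Among the 6 still-open variables, 22 fits only A (and all 6 values in {3, 4, 10, 14, 22, 25} must be used), so A = 22.
The 5 still-open variables draw from only 5 values {3, 4, 10, 14, 25}, so each is used; only E can be 14, hence E = 14.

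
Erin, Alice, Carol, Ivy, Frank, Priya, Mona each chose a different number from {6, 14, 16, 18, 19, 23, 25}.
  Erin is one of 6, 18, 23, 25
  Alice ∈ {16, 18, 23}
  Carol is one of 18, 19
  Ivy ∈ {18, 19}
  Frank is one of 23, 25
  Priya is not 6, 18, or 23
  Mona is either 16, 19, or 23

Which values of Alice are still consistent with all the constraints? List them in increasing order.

Among the 7 variables, 6 fits only Erin (and all 7 values in {6, 14, 16, 18, 19, 23, 25} must be used), so Erin = 6.
Among the 6 still-open variables, 14 fits only Priya (and all 6 values in {14, 16, 18, 19, 23, 25} must be used), so Priya = 14.
The 5 still-open variables together cover exactly {16, 18, 19, 23, 25} — 5 values for 5 variables — and 25 appears only in Frank's list, so Frank = 25.
The 2 variables Carol and Ivy are confined to {18, 19}, which locks those values in; drop them from Alice, Mona.
No further eliminations apply; Alice can still be any of 16, 23.

16, 23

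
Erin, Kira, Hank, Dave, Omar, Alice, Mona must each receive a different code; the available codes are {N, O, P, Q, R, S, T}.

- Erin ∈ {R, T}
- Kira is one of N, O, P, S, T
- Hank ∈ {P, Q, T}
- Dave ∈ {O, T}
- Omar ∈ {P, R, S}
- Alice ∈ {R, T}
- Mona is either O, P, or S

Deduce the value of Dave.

Among the 7 variables, N fits only Kira (and all 7 values in {N, O, P, Q, R, S, T} must be used), so Kira = N.
The 6 still-open variables together cover exactly {O, P, Q, R, S, T} — 6 values for 6 variables — and Q appears only in Hank's list, so Hank = Q.
Erin and Alice share exactly the 2 values {R, T}; by pigeonhole those values go to them, so strike R, T from Dave, Omar.
So Dave = O.

O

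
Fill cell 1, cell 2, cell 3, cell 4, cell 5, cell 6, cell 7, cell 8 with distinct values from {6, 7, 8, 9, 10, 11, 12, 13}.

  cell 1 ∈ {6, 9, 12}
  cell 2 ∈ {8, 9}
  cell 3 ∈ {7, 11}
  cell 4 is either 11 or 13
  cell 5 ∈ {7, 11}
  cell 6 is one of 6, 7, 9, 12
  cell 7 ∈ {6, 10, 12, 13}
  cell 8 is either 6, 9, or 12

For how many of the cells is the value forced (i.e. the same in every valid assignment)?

3

The 8 variables together cover exactly {6, 7, 8, 9, 10, 11, 12, 13} — 8 values for 8 variables — and 8 appears only in cell 2's list, so cell 2 = 8.
The 7 still-open variables together cover exactly {6, 7, 9, 10, 11, 12, 13} — 7 values for 7 variables — and 10 appears only in cell 7's list, so cell 7 = 10.
Among the 6 still-open variables, 13 fits only cell 4 (and all 6 values in {6, 7, 9, 11, 12, 13} must be used), so cell 4 = 13.
The 2 variables cell 3 and cell 5 are confined to {7, 11}, which locks those values in; drop them from cell 6.
Determined: cell 2=8, cell 4=13, cell 7=10. The other cells each still have more than one consistent value. That makes 3.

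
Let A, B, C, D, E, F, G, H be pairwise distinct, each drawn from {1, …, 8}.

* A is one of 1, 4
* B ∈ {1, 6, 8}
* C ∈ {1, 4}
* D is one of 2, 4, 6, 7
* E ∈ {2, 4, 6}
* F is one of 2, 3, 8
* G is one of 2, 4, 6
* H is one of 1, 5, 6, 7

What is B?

The 8 variables together cover exactly {1, 2, 3, 4, 5, 6, 7, 8} — 8 values for 8 variables — and 3 appears only in F's list, so F = 3.
The 7 still-open variables together cover exactly {1, 2, 4, 5, 6, 7, 8} — 7 values for 7 variables — and 5 appears only in H's list, so H = 5.
The 6 still-open variables together cover exactly {1, 2, 4, 6, 7, 8} — 6 values for 6 variables — and 7 appears only in D's list, so D = 7.
The 5 still-open variables together cover exactly {1, 2, 4, 6, 8} — 5 values for 5 variables — and 8 appears only in B's list, so B = 8.

8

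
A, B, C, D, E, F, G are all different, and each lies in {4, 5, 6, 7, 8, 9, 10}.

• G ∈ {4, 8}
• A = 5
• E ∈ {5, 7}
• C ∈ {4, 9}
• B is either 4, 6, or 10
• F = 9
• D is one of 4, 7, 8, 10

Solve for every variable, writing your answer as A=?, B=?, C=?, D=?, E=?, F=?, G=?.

A must be 5 (only option left). Strike 5 from E.
E has just one choice, so E = 7. Eliminate 7 elsewhere: D.
F must be 9 (only option left). Strike 9 from C.
C's domain is down to {4}, so C = 4. So B, D, G can't be 4.
G must be 8 (only option left). So D can't be 8.
D has just one choice, so D = 10. Eliminate 10 elsewhere: B.
B has just one choice, so B = 6.

A=5, B=6, C=4, D=10, E=7, F=9, G=8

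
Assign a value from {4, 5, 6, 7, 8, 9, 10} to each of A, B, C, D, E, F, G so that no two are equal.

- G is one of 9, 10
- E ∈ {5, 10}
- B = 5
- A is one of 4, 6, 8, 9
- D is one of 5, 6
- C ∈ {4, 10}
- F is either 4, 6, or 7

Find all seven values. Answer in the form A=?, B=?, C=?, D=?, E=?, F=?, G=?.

A=8, B=5, C=4, D=6, E=10, F=7, G=9

B must be 5 (only option left). So D, E can't be 5.
D must be 6 (only option left). Remove 6 from A, F.
That leaves E = 10. Remove 10 from C, G.
G must be 9 (only option left). Remove 9 from A.
That leaves C = 4. Remove 4 from A, F.
F must be 7 (only option left).
A must be 8 (only option left).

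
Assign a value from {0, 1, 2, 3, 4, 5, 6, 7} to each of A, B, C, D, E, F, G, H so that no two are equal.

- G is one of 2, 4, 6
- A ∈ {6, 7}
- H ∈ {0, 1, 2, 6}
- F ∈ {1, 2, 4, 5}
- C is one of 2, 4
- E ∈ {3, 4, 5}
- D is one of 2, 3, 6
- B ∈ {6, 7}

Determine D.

3

Among the 8 variables, 0 fits only H (and all 8 values in {0, 1, 2, 3, 4, 5, 6, 7} must be used), so H = 0.
The 7 still-open variables together cover exactly {1, 2, 3, 4, 5, 6, 7} — 7 values for 7 variables — and 1 appears only in F's list, so F = 1.
Among the 6 still-open variables, 5 fits only E (and all 6 values in {2, 3, 4, 5, 6, 7} must be used), so E = 5.
The 5 still-open variables together cover exactly {2, 3, 4, 6, 7} — 5 values for 5 variables — and 3 appears only in D's list, so D = 3.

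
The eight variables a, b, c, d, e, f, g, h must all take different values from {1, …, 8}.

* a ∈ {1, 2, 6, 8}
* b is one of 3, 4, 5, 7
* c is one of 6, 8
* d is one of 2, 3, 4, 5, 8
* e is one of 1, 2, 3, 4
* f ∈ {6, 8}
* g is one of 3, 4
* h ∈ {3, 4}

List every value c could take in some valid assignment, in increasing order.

6, 8

The 8 variables together cover exactly {1, 2, 3, 4, 5, 6, 7, 8} — 8 values for 8 variables — and 7 appears only in b's list, so b = 7.
The 7 still-open variables draw from only 7 values {1, 2, 3, 4, 5, 6, 8}, so each is used; only d can be 5, hence d = 5.
c and f between them cover only {6, 8} — a naked pair. Remove those values from a.
g and h between them cover only {3, 4} — a naked pair. Remove those values from e.
No further eliminations apply; c can still be any of 6, 8.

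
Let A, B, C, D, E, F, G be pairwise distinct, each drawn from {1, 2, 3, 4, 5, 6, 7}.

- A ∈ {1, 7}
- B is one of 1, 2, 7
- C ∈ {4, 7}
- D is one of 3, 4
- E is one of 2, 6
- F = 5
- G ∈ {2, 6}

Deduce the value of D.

3

F's domain is down to {5}, so F = 5.
The 6 still-open variables together cover exactly {1, 2, 3, 4, 6, 7} — 6 values for 6 variables — and 3 appears only in D's list, so D = 3.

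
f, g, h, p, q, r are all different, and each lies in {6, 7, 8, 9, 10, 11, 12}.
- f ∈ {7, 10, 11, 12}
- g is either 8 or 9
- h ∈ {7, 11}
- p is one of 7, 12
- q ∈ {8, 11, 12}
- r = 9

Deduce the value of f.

10

r must be 9 (only option left). Eliminate 9 elsewhere: g.
g has just one choice, so g = 8. Strike 8 from q.
Among the 4 still-open variables, 10 fits only f (and all 4 values in {7, 10, 11, 12} must be used), so f = 10.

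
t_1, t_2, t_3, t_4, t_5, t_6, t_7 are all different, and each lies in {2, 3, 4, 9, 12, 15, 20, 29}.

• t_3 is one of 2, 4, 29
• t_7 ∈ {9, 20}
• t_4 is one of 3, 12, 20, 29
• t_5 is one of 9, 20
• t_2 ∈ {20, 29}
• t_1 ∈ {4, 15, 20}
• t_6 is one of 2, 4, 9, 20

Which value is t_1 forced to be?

15

t_5 and t_7 share exactly the 2 values {9, 20}; by pigeonhole those values go to them, so strike 9, 20 from t_1, t_2, t_4, t_6.
t_2's domain is down to {29}, so t_2 = 29. Strike 29 from t_3, t_4.
t_3 and t_6 between them cover only {2, 4} — a naked pair. Remove those values from t_1.
So t_1 = 15.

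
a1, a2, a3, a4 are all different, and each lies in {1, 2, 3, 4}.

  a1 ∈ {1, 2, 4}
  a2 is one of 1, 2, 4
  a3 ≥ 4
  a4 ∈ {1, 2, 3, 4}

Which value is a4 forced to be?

3

a3's domain is down to {4}, so a3 = 4. Eliminate 4 elsewhere: a1, a2, a4.
Among the 3 still-open variables, 3 fits only a4 (and all 3 values in {1, 2, 3} must be used), so a4 = 3.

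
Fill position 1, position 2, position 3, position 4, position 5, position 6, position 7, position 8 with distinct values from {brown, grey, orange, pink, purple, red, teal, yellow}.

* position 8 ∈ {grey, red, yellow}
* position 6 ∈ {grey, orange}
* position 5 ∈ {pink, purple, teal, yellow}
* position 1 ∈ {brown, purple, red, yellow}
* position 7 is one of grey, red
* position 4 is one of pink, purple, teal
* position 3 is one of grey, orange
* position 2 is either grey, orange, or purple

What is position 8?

Among the 8 variables, brown fits only position 1 (and all 8 values in {brown, grey, orange, pink, purple, red, teal, yellow} must be used), so position 1 = brown.
The 2 variables position 3 and position 6 are confined to {grey, orange}, which locks those values in; drop them from position 2, position 7, position 8.
That leaves position 2 = purple. Remove purple from position 4, position 5.
position 7 must be red (only option left). So position 8 can't be red.
So position 8 = yellow.

yellow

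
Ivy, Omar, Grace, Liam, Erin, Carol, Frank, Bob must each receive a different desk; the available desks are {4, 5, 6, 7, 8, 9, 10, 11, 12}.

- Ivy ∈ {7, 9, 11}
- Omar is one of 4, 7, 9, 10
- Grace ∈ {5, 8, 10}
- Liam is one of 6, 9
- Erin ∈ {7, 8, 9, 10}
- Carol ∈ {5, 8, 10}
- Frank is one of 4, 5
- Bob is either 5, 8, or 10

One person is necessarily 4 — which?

Frank

Among the 8 variables, 6 fits only Liam (and all 8 values in {4, 5, 6, 7, 8, 9, 10, 11} must be used), so Liam = 6.
The 7 still-open variables together cover exactly {4, 5, 7, 8, 9, 10, 11} — 7 values for 7 variables — and 11 appears only in Ivy's list, so Ivy = 11.
Grace, Carol, Bob share exactly the 3 values {5, 8, 10}; by pigeonhole those values go to them, so strike 5, 8, 10 from Omar, Erin, Frank.
So 4 goes to Frank.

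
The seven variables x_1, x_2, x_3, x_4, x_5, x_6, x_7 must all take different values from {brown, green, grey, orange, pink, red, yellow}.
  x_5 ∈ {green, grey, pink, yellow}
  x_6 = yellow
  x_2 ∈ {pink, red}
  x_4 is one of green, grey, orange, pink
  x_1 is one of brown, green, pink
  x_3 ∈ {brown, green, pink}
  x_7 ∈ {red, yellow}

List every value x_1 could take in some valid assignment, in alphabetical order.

x_6 must be yellow (only option left). Remove yellow from x_5, x_7.
x_7 must be red (only option left). Remove red from x_2.
That leaves x_2 = pink. So x_1, x_3, x_4, x_5 can't be pink.
The 4 still-open variables together cover exactly {brown, green, grey, orange} — 4 values for 4 variables — and orange appears only in x_4's list, so x_4 = orange.
The 3 still-open variables together cover exactly {brown, green, grey} — 3 values for 3 variables — and grey appears only in x_5's list, so x_5 = grey.
No further eliminations apply; x_1 can still be any of brown, green.

brown, green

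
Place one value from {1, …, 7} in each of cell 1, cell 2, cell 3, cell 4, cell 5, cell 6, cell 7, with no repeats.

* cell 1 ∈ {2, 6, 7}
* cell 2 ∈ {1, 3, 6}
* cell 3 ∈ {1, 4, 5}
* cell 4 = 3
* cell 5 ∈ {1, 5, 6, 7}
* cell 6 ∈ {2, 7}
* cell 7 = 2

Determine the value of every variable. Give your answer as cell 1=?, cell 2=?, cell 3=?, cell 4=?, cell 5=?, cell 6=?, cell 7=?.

cell 1=6, cell 2=1, cell 3=4, cell 4=3, cell 5=5, cell 6=7, cell 7=2

cell 4's domain is down to {3}, so cell 4 = 3. Strike 3 from cell 2.
That leaves cell 7 = 2. Eliminate 2 elsewhere: cell 1, cell 6.
cell 6 must be 7 (only option left). Remove 7 from cell 1, cell 5.
cell 1's domain is down to {6}, so cell 1 = 6. So cell 2, cell 5 can't be 6.
cell 2 must be 1 (only option left). So cell 3, cell 5 can't be 1.
That leaves cell 5 = 5. Remove 5 from cell 3.
That leaves cell 3 = 4.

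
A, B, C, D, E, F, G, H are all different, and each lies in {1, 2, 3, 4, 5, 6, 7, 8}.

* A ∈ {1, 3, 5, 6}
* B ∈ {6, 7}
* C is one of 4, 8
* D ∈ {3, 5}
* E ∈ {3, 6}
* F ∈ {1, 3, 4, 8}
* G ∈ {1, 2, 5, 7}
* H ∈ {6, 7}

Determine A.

1

The 8 variables draw from only 8 values {1, 2, 3, 4, 5, 6, 7, 8}, so each is used; only G can be 2, hence G = 2.
The 2 variables B and H are confined to {6, 7}, which locks those values in; drop them from A, E.
E's domain is down to {3}, so E = 3. Eliminate 3 elsewhere: A, D, F.
D's domain is down to {5}, so D = 5. Strike 5 from A.
So A = 1.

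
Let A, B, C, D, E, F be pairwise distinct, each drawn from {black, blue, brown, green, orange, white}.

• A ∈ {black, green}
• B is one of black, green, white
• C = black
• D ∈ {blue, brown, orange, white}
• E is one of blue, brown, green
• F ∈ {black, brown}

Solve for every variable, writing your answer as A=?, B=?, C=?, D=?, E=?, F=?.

A=green, B=white, C=black, D=orange, E=blue, F=brown

C must be black (only option left). So A, B, F can't be black.
F has just one choice, so F = brown. So D, E can't be brown.
A's domain is down to {green}, so A = green. Strike green from B, E.
B's domain is down to {white}, so B = white. Eliminate white elsewhere: D.
E's domain is down to {blue}, so E = blue. Strike blue from D.
D must be orange (only option left).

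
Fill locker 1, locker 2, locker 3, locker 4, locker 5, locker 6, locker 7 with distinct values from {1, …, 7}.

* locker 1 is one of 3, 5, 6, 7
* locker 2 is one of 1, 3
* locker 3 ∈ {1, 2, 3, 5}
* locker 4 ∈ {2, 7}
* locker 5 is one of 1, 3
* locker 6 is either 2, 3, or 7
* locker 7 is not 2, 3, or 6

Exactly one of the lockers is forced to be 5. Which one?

locker 3

Among the 7 variables, 4 fits only locker 7 (and all 7 values in {1, 2, 3, 4, 5, 6, 7} must be used), so locker 7 = 4.
The 6 still-open variables together cover exactly {1, 2, 3, 5, 6, 7} — 6 values for 6 variables — and 6 appears only in locker 1's list, so locker 1 = 6.
The 5 still-open variables together cover exactly {1, 2, 3, 5, 7} — 5 values for 5 variables — and 5 appears only in locker 3's list, so locker 3 = 5.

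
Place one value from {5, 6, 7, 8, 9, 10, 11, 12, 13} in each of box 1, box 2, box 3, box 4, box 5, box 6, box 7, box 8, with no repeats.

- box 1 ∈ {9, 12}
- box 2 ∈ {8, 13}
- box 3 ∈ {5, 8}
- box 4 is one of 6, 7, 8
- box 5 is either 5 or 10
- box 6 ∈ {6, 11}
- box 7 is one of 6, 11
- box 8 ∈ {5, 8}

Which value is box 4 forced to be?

7

The 2 variables box 3 and box 8 are confined to {5, 8}, which locks those values in; drop them from box 2, box 4, box 5.
That leaves box 2 = 13.
box 5's domain is down to {10}, so box 5 = 10.
box 6 and box 7 share exactly the 2 values {6, 11}; by pigeonhole those values go to them, so strike 6, 11 from box 4.
So box 4 = 7.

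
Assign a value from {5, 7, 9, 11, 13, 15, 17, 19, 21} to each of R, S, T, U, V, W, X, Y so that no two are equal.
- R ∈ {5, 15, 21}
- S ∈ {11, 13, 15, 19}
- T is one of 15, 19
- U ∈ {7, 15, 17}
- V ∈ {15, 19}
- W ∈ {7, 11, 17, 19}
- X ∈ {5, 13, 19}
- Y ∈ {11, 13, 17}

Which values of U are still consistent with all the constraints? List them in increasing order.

The 8 variables draw from only 8 values {5, 7, 11, 13, 15, 17, 19, 21}, so each is used; only R can be 21, hence R = 21.
Among the 7 still-open variables, 5 fits only X (and all 7 values in {5, 7, 11, 13, 15, 17, 19} must be used), so X = 5.
T and V share exactly the 2 values {15, 19}; by pigeonhole those values go to them, so strike 15, 19 from S, U, W.
No further eliminations apply; U can still be any of 7, 17.

7, 17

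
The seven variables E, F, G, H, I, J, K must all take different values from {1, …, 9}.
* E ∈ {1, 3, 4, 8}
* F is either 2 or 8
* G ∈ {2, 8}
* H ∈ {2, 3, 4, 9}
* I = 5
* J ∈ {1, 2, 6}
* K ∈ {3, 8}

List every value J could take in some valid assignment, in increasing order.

1, 6

I has just one choice, so I = 5.
F and G share exactly the 2 values {2, 8}; by pigeonhole those values go to them, so strike 2, 8 from E, H, J, K.
That leaves K = 3. So E, H can't be 3.
No further eliminations apply; J can still be any of 1, 6.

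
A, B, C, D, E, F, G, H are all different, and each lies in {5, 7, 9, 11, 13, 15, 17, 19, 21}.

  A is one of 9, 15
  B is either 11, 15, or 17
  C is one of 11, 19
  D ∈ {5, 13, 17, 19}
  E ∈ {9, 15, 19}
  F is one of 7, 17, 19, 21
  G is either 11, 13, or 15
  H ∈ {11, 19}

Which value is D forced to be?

C and H between them cover only {11, 19} — a naked pair. Remove those values from B, D, E, F, G.
A and E share exactly the 2 values {9, 15}; by pigeonhole those values go to them, so strike 9, 15 from B, G.
B's domain is down to {17}, so B = 17. Eliminate 17 elsewhere: D, F.
G has just one choice, so G = 13. Remove 13 from D.
So D = 5.

5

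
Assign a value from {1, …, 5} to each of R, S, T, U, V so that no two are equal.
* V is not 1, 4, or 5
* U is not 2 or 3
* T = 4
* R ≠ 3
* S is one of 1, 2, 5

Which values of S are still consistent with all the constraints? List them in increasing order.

1, 2, 5

T's domain is down to {4}, so T = 4. Eliminate 4 elsewhere: R, U.
The 4 still-open variables together cover exactly {1, 2, 3, 5} — 4 values for 4 variables — and 3 appears only in V's list, so V = 3.
No further eliminations apply; S can still be any of 1, 2, 5.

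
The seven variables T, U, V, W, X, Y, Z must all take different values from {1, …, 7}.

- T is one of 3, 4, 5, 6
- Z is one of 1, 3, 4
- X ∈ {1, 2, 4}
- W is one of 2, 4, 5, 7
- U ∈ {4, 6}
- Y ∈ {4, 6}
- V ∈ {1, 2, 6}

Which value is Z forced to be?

Among the 7 variables, 7 fits only W (and all 7 values in {1, 2, 3, 4, 5, 6, 7} must be used), so W = 7.
The 6 still-open variables together cover exactly {1, 2, 3, 4, 5, 6} — 6 values for 6 variables — and 5 appears only in T's list, so T = 5.
The 5 still-open variables draw from only 5 values {1, 2, 3, 4, 6}, so each is used; only Z can be 3, hence Z = 3.

3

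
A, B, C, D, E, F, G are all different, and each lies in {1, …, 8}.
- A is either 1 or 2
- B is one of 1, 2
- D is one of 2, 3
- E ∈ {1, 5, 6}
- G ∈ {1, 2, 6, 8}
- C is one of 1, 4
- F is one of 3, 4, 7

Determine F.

7

The 2 variables A and B are confined to {1, 2}, which locks those values in; drop them from C, D, E, G.
That leaves C = 4. Remove 4 from F.
D has just one choice, so D = 3. Eliminate 3 elsewhere: F.
So F = 7.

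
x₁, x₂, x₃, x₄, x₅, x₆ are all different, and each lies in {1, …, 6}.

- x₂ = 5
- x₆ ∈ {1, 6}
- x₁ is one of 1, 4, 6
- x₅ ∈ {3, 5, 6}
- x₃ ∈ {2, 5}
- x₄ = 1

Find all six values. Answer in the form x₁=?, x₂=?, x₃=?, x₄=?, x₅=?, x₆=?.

x₂'s domain is down to {5}, so x₂ = 5. Strike 5 from x₃, x₅.
That leaves x₃ = 2.
x₄ must be 1 (only option left). Remove 1 from x₁, x₆.
That leaves x₆ = 6. Eliminate 6 elsewhere: x₁, x₅.
That leaves x₁ = 4.
That leaves x₅ = 3.

x₁=4, x₂=5, x₃=2, x₄=1, x₅=3, x₆=6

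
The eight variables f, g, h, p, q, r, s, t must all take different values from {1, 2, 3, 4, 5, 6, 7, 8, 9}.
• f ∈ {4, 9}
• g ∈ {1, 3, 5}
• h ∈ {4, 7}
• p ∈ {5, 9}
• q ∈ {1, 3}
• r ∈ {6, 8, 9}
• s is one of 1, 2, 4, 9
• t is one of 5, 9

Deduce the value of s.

p and t share exactly the 2 values {5, 9}; by pigeonhole those values go to them, so strike 5, 9 from f, g, r, s.
f must be 4 (only option left). Strike 4 from h, s.
That leaves h = 7.
The 2 variables g and q are confined to {1, 3}, which locks those values in; drop them from s.
So s = 2.

2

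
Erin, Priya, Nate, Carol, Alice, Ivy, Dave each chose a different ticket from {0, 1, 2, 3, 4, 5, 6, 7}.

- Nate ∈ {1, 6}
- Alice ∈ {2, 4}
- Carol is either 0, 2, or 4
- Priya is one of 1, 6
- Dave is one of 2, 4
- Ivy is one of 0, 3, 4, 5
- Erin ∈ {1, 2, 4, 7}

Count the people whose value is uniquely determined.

The 2 variables Priya and Nate are confined to {1, 6}, which locks those values in; drop them from Erin.
Alice and Dave between them cover only {2, 4} — a naked pair. Remove those values from Erin, Carol, Ivy.
Erin must be 7 (only option left).
Carol has just one choice, so Carol = 0. So Ivy can't be 0.
Determined: Erin=7, Carol=0. The other people each still have more than one consistent value. That makes 2.

2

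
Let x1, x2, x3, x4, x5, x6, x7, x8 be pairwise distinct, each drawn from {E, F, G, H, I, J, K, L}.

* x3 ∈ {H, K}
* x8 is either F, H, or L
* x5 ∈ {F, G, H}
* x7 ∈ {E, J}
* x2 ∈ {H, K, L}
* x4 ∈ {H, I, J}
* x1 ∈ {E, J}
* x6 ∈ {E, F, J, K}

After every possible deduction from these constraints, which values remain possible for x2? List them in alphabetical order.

H, K, L

The 8 variables draw from only 8 values {E, F, G, H, I, J, K, L}, so each is used; only x5 can be G, hence x5 = G.
The 7 still-open variables draw from only 7 values {E, F, H, I, J, K, L}, so each is used; only x4 can be I, hence x4 = I.
x1 and x7 share exactly the 2 values {E, J}; by pigeonhole those values go to them, so strike E, J from x6.
No further eliminations apply; x2 can still be any of H, K, L.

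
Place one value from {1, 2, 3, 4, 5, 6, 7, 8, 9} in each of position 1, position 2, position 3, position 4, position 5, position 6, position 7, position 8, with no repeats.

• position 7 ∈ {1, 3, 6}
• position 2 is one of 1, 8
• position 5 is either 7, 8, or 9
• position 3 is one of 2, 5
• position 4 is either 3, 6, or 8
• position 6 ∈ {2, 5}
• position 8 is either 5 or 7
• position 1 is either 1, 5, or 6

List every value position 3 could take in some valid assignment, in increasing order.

2, 5

Among the 8 variables, 9 fits only position 5 (and all 8 values in {1, 2, 3, 5, 6, 7, 8, 9} must be used), so position 5 = 9.
Among the 7 still-open variables, 7 fits only position 8 (and all 7 values in {1, 2, 3, 5, 6, 7, 8} must be used), so position 8 = 7.
position 3 and position 6 share exactly the 2 values {2, 5}; by pigeonhole those values go to them, so strike 2, 5 from position 1.
No further eliminations apply; position 3 can still be any of 2, 5.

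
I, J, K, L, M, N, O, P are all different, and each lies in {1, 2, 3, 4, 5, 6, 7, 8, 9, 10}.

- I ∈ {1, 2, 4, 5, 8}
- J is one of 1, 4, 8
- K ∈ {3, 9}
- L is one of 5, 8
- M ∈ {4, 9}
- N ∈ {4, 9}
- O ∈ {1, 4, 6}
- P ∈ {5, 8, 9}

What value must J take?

1

The 8 variables together cover exactly {1, 2, 3, 4, 5, 6, 8, 9} — 8 values for 8 variables — and 2 appears only in I's list, so I = 2.
Among the 7 still-open variables, 3 fits only K (and all 7 values in {1, 3, 4, 5, 6, 8, 9} must be used), so K = 3.
Among the 6 still-open variables, 6 fits only O (and all 6 values in {1, 4, 5, 6, 8, 9} must be used), so O = 6.
Among the 5 still-open variables, 1 fits only J (and all 5 values in {1, 4, 5, 8, 9} must be used), so J = 1.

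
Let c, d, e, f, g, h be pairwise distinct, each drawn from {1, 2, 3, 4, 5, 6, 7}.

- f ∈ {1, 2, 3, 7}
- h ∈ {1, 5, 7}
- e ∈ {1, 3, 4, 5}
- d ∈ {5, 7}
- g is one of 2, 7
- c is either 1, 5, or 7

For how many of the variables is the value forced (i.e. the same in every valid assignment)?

3

The 6 variables together cover exactly {1, 2, 3, 4, 5, 7} — 6 values for 6 variables — and 4 appears only in e's list, so e = 4.
The 5 still-open variables together cover exactly {1, 2, 3, 5, 7} — 5 values for 5 variables — and 3 appears only in f's list, so f = 3.
Among the 4 still-open variables, 2 fits only g (and all 4 values in {1, 2, 5, 7} must be used), so g = 2.
Determined: e=4, f=3, g=2. The other variables each still have more than one consistent value. That makes 3.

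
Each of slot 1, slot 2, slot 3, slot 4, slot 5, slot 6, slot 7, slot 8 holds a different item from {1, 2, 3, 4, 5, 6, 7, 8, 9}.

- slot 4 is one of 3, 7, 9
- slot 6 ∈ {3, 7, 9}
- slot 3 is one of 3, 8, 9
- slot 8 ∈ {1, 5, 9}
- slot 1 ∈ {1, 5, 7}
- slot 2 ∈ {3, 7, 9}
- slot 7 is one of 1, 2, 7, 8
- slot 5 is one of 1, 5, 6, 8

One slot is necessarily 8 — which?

The 8 variables draw from only 8 values {1, 2, 3, 5, 6, 7, 8, 9}, so each is used; only slot 7 can be 2, hence slot 7 = 2.
Among the 7 still-open variables, 6 fits only slot 5 (and all 7 values in {1, 3, 5, 6, 7, 8, 9} must be used), so slot 5 = 6.
Among the 6 still-open variables, 8 fits only slot 3 (and all 6 values in {1, 3, 5, 7, 8, 9} must be used), so slot 3 = 8.

slot 3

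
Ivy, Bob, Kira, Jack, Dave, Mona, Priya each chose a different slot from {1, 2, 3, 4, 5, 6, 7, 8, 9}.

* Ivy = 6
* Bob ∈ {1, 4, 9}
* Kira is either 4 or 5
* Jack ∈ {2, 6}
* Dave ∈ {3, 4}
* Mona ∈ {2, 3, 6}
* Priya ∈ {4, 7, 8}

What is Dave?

Ivy's domain is down to {6}, so Ivy = 6. Strike 6 from Jack, Mona.
Jack must be 2 (only option left). So Mona can't be 2.
Mona must be 3 (only option left). So Dave can't be 3.
So Dave = 4.

4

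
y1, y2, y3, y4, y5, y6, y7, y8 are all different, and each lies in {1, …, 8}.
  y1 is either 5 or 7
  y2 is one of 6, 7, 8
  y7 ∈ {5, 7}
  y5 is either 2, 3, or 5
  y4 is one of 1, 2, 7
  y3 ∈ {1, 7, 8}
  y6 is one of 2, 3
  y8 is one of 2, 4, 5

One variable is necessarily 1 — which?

y4

Among the 8 variables, 4 fits only y8 (and all 8 values in {1, 2, 3, 4, 5, 6, 7, 8} must be used), so y8 = 4.
The 7 still-open variables together cover exactly {1, 2, 3, 5, 6, 7, 8} — 7 values for 7 variables — and 6 appears only in y2's list, so y2 = 6.
The 6 still-open variables together cover exactly {1, 2, 3, 5, 7, 8} — 6 values for 6 variables — and 8 appears only in y3's list, so y3 = 8.
The 5 still-open variables draw from only 5 values {1, 2, 3, 5, 7}, so each is used; only y4 can be 1, hence y4 = 1.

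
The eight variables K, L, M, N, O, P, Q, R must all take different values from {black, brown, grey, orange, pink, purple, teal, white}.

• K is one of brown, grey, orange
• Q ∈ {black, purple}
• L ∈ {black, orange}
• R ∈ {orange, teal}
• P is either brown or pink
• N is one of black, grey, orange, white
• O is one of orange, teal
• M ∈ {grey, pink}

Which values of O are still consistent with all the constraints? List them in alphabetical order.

The 8 variables draw from only 8 values {black, brown, grey, orange, pink, purple, teal, white}, so each is used; only Q can be purple, hence Q = purple.
The 7 still-open variables draw from only 7 values {black, brown, grey, orange, pink, teal, white}, so each is used; only N can be white, hence N = white.
Among the 6 still-open variables, black fits only L (and all 6 values in {black, brown, grey, orange, pink, teal} must be used), so L = black.
The 2 variables O and R are confined to {orange, teal}, which locks those values in; drop them from K.
No further eliminations apply; O can still be any of orange, teal.

orange, teal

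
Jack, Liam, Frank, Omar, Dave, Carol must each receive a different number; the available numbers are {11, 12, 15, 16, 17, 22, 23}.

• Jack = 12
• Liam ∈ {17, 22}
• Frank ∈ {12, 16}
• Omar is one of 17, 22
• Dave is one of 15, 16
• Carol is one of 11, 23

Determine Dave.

15

Jack has just one choice, so Jack = 12. Remove 12 from Frank.
Frank has just one choice, so Frank = 16. Eliminate 16 elsewhere: Dave.
So Dave = 15.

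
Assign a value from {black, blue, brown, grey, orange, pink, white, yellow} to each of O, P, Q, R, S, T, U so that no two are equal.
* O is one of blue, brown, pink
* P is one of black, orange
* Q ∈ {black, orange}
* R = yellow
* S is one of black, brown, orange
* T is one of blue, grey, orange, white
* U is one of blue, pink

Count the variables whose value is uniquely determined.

2

R's domain is down to {yellow}, so R = yellow.
P and Q between them cover only {black, orange} — a naked pair. Remove those values from S, T.
S must be brown (only option left). Remove brown from O.
O and U share exactly the 2 values {blue, pink}; by pigeonhole those values go to them, so strike blue, pink from T.
Determined: R=yellow, S=brown. The other variables each still have more than one consistent value. That makes 2.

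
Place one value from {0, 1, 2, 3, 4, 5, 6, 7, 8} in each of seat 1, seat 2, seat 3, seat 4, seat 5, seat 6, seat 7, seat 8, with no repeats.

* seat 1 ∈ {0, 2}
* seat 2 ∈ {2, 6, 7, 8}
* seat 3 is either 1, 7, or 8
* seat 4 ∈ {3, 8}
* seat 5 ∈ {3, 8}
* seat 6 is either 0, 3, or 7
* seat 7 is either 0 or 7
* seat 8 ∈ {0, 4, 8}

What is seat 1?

2

The 8 variables together cover exactly {0, 1, 2, 3, 4, 6, 7, 8} — 8 values for 8 variables — and 1 appears only in seat 3's list, so seat 3 = 1.
Among the 7 still-open variables, 4 fits only seat 8 (and all 7 values in {0, 2, 3, 4, 6, 7, 8} must be used), so seat 8 = 4.
The 6 still-open variables together cover exactly {0, 2, 3, 6, 7, 8} — 6 values for 6 variables — and 6 appears only in seat 2's list, so seat 2 = 6.
The 5 still-open variables draw from only 5 values {0, 2, 3, 7, 8}, so each is used; only seat 1 can be 2, hence seat 1 = 2.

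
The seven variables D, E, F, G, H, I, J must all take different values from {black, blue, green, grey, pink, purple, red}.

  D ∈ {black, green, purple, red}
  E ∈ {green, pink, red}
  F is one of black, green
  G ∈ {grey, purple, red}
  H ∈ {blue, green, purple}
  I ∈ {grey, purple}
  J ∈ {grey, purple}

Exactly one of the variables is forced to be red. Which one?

G

The 7 variables together cover exactly {black, blue, green, grey, pink, purple, red} — 7 values for 7 variables — and blue appears only in H's list, so H = blue.
Among the 6 still-open variables, pink fits only E (and all 6 values in {black, green, grey, pink, purple, red} must be used), so E = pink.
The 2 variables I and J are confined to {grey, purple}, which locks those values in; drop them from D, G.
So red goes to G.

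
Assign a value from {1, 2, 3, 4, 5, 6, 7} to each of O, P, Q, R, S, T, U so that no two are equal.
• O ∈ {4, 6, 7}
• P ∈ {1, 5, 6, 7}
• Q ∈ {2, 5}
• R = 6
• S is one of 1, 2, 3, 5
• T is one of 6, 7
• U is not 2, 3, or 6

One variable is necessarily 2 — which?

Q

R must be 6 (only option left). Strike 6 from O, P, T.
T must be 7 (only option left). Strike 7 from O, P, U.
O must be 4 (only option left). Eliminate 4 elsewhere: U.
Among the 4 still-open variables, 3 fits only S (and all 4 values in {1, 2, 3, 5} must be used), so S = 3.
Among the 3 still-open variables, 2 fits only Q (and all 3 values in {1, 2, 5} must be used), so Q = 2.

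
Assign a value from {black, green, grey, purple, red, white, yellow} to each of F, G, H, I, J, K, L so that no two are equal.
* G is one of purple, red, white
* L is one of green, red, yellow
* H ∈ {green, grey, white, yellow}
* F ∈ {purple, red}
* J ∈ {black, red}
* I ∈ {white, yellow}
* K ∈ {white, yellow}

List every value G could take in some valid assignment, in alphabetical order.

Among the 7 variables, black fits only J (and all 7 values in {black, green, grey, purple, red, white, yellow} must be used), so J = black.
Among the 6 still-open variables, grey fits only H (and all 6 values in {green, grey, purple, red, white, yellow} must be used), so H = grey.
Among the 5 still-open variables, green fits only L (and all 5 values in {green, purple, red, white, yellow} must be used), so L = green.
I and K share exactly the 2 values {white, yellow}; by pigeonhole those values go to them, so strike white, yellow from G.
No further eliminations apply; G can still be any of purple, red.

purple, red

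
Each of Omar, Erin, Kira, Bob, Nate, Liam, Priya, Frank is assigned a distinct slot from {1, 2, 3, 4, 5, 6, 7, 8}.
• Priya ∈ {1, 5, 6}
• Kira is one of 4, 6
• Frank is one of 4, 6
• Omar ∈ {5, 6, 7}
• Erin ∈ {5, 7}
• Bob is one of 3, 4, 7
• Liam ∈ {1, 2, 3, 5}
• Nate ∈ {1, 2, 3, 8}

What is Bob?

3

The 8 variables draw from only 8 values {1, 2, 3, 4, 5, 6, 7, 8}, so each is used; only Nate can be 8, hence Nate = 8.
Among the 7 still-open variables, 2 fits only Liam (and all 7 values in {1, 2, 3, 4, 5, 6, 7} must be used), so Liam = 2.
The 6 still-open variables draw from only 6 values {1, 3, 4, 5, 6, 7}, so each is used; only Priya can be 1, hence Priya = 1.
The 5 still-open variables draw from only 5 values {3, 4, 5, 6, 7}, so each is used; only Bob can be 3, hence Bob = 3.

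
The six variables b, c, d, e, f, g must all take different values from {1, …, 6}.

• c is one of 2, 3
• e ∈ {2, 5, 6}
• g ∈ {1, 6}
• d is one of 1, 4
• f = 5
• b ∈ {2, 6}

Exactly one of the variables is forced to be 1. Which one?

f has just one choice, so f = 5. Remove 5 from e.
The 5 still-open variables together cover exactly {1, 2, 3, 4, 6} — 5 values for 5 variables — and 3 appears only in c's list, so c = 3.
The 4 still-open variables together cover exactly {1, 2, 4, 6} — 4 values for 4 variables — and 4 appears only in d's list, so d = 4.
The 3 still-open variables draw from only 3 values {1, 2, 6}, so each is used; only g can be 1, hence g = 1.

g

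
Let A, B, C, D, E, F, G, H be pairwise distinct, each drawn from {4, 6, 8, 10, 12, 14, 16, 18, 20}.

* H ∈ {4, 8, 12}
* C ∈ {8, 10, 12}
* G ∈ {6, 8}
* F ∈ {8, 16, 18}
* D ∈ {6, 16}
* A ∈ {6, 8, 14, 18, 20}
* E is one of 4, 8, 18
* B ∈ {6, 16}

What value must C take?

B and D share exactly the 2 values {6, 16}; by pigeonhole those values go to them, so strike 6, 16 from A, F, G.
G must be 8 (only option left). Eliminate 8 elsewhere: A, C, E, F, H.
That leaves F = 18. Remove 18 from A, E.
E must be 4 (only option left). So H can't be 4.
H has just one choice, so H = 12. So C can't be 12.
So C = 10.

10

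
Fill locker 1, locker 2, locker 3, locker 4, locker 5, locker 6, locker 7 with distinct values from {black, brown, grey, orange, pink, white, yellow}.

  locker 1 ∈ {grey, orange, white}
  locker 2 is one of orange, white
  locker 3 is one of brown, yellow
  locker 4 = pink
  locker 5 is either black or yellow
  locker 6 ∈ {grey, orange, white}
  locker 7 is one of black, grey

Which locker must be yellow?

locker 4's domain is down to {pink}, so locker 4 = pink.
Among the 6 still-open variables, brown fits only locker 3 (and all 6 values in {black, brown, grey, orange, white, yellow} must be used), so locker 3 = brown.
The 5 still-open variables together cover exactly {black, grey, orange, white, yellow} — 5 values for 5 variables — and yellow appears only in locker 5's list, so locker 5 = yellow.

locker 5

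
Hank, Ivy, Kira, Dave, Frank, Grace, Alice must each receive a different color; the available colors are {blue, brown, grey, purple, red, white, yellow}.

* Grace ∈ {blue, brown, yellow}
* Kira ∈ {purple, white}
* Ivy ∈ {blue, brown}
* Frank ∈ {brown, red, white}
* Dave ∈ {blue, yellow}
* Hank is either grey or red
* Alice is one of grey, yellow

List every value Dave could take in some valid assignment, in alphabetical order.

blue, yellow

Among the 7 variables, purple fits only Kira (and all 7 values in {blue, brown, grey, purple, red, white, yellow} must be used), so Kira = purple.
The 6 still-open variables together cover exactly {blue, brown, grey, red, white, yellow} — 6 values for 6 variables — and white appears only in Frank's list, so Frank = white.
The 5 still-open variables together cover exactly {blue, brown, grey, red, yellow} — 5 values for 5 variables — and red appears only in Hank's list, so Hank = red.
Among the 4 still-open variables, grey fits only Alice (and all 4 values in {blue, brown, grey, yellow} must be used), so Alice = grey.
No further eliminations apply; Dave can still be any of blue, yellow.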